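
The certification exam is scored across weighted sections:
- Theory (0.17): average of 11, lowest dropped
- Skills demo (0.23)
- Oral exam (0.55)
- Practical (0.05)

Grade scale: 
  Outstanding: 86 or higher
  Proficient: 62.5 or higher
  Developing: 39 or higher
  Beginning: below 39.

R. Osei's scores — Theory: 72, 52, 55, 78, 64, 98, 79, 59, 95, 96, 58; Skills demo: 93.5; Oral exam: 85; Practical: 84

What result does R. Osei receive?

Theory: drop 52 → average of remaining 10 = 754/10 = 75.4
Weighted total:
  Theory 75.4 × 0.17 = 12.818
  Skills demo 93.5 × 0.23 = 21.505
  Oral exam 85 × 0.55 = 46.75
  Practical 84 × 0.05 = 4.2
Sum = 85.273
85.273 is ≥ 62.5 and < 86 → Proficient

Proficient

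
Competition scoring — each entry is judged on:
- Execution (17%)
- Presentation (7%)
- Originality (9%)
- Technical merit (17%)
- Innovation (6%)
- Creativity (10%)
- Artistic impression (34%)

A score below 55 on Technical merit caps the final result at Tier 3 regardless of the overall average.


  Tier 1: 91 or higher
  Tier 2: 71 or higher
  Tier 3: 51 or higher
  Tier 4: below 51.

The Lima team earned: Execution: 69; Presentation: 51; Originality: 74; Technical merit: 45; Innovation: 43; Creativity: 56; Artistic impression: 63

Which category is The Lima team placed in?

Technical merit score 45 < 55: minimum not met.
Weighted total:
  Execution 69 × 0.17 = 11.73
  Presentation 51 × 0.07 = 3.57
  Originality 74 × 0.09 = 6.66
  Technical merit 45 × 0.17 = 7.65
  Innovation 43 × 0.06 = 2.58
  Creativity 56 × 0.1 = 5.6
  Artistic impression 63 × 0.34 = 21.42
Sum = 59.21
59.21 would be Tier 3; cap at Tier 3 applies → Tier 3.

Tier 3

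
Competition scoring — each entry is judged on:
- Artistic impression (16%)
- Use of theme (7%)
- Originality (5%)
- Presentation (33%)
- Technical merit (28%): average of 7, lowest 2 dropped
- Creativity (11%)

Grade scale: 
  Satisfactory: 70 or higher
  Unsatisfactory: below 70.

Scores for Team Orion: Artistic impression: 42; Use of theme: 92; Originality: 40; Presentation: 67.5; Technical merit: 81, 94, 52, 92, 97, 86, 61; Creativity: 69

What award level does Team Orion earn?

Technical merit: drop 52, 61 → average of remaining 5 = 450/5 = 90
Weighted total:
  Artistic impression 42 × 0.16 = 6.72
  Use of theme 92 × 0.07 = 6.44
  Originality 40 × 0.05 = 2
  Presentation 67.5 × 0.33 = 22.275
  Technical merit 90 × 0.28 = 25.2
  Creativity 69 × 0.11 = 7.59
Sum = 70.225
70.225 ≥ 70 → Satisfactory

Satisfactory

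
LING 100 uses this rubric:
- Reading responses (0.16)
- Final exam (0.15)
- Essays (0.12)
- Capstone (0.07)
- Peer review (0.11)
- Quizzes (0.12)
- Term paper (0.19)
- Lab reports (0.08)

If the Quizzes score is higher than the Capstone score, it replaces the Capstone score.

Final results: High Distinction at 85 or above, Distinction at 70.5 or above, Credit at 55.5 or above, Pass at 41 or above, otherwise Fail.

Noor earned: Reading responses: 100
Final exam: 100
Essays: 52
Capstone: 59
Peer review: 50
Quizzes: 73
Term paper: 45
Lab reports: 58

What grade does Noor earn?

Credit

Quizzes (73) > Capstone (59), so Capstone counts as 73.
Weighted total:
  Reading responses 100 × 0.16 = 16
  Final exam 100 × 0.15 = 15
  Essays 52 × 0.12 = 6.24
  Capstone 73 × 0.07 = 5.11
  Peer review 50 × 0.11 = 5.5
  Quizzes 73 × 0.12 = 8.76
  Term paper 45 × 0.19 = 8.55
  Lab reports 58 × 0.08 = 4.64
Sum = 69.8
69.8 is ≥ 55.5 and < 70.5 → Credit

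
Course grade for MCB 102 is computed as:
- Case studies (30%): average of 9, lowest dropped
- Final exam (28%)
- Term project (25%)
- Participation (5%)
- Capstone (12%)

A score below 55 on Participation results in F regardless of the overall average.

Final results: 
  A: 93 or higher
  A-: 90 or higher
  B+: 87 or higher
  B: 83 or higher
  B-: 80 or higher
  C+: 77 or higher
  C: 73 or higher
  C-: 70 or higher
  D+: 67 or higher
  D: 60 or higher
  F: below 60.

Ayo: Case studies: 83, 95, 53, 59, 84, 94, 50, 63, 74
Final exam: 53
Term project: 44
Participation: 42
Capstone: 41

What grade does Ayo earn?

Case studies: drop 50 → average of remaining 8 = 605/8 = 75.625
Participation score 42 < 55: minimum not met.
Weighted total:
  Case studies 75.625 × 0.3 = 22.6875
  Final exam 53 × 0.28 = 14.84
  Term project 44 × 0.25 = 11
  Participation 42 × 0.05 = 2.1
  Capstone 41 × 0.12 = 4.92
Sum = 55.5475
Because the Participation minimum was not met, the result is F.

F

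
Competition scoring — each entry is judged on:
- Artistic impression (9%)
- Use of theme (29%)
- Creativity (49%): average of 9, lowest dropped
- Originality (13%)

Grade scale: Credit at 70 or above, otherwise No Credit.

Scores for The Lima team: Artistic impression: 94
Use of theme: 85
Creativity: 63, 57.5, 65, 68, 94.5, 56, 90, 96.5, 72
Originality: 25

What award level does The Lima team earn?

Credit

Creativity: drop 56 → average of remaining 8 = 606.5/8 = 75.8125
Weighted total:
  Artistic impression 94 × 0.09 = 8.46
  Use of theme 85 × 0.29 = 24.65
  Creativity 75.8125 × 0.49 = 37.148125
  Originality 25 × 0.13 = 3.25
Sum = 73.508125
73.508125 ≥ 70 → Credit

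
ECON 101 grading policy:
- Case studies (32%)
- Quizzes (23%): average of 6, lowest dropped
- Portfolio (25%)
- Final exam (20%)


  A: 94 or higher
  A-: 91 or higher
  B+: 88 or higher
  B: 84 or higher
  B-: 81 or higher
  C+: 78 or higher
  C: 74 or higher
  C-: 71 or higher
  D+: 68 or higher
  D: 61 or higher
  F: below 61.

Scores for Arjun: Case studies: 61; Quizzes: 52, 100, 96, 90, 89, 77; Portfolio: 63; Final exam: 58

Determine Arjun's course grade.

Quizzes: drop 52 → average of remaining 5 = 452/5 = 90.4
Weighted total:
  Case studies 61 × 0.32 = 19.52
  Quizzes 90.4 × 0.23 = 20.792
  Portfolio 63 × 0.25 = 15.75
  Final exam 58 × 0.2 = 11.6
Sum = 67.662
67.662 is ≥ 61 and < 68 → D

D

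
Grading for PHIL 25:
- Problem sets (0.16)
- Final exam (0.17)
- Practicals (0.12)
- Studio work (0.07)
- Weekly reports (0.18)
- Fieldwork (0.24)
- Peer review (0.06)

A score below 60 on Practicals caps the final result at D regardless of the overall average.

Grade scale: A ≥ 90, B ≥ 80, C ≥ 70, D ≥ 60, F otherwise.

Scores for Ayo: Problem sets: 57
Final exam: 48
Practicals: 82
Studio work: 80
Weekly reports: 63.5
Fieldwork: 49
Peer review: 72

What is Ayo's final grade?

Practicals score 82 ≥ 60: minimum met.
Weighted total:
  Problem sets 57 × 0.16 = 9.12
  Final exam 48 × 0.17 = 8.16
  Practicals 82 × 0.12 = 9.84
  Studio work 80 × 0.07 = 5.6
  Weekly reports 63.5 × 0.18 = 11.43
  Fieldwork 49 × 0.24 = 11.76
  Peer review 72 × 0.06 = 4.32
Sum = 60.23
60.23 is ≥ 60 and < 70 → D

D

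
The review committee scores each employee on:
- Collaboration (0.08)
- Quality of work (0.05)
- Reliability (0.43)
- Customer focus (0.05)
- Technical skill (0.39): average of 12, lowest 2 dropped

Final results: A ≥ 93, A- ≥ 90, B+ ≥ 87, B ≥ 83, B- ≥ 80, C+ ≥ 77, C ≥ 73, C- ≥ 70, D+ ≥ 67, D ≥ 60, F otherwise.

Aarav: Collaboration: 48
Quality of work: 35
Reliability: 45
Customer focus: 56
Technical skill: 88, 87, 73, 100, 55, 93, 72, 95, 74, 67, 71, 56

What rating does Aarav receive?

F

Technical skill: drop 55, 56 → average of remaining 10 = 820/10 = 82
Weighted total:
  Collaboration 48 × 0.08 = 3.84
  Quality of work 35 × 0.05 = 1.75
  Reliability 45 × 0.43 = 19.35
  Customer focus 56 × 0.05 = 2.8
  Technical skill 82 × 0.39 = 31.98
Sum = 59.72
59.72 < 60 → F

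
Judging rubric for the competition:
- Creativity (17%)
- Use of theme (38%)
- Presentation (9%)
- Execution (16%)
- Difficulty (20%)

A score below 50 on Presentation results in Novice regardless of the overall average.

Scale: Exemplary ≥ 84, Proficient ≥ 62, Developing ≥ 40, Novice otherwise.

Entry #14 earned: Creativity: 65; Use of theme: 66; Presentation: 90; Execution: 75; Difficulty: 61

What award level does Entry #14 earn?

Proficient

Presentation score 90 ≥ 50: minimum met.
Weighted total:
  Creativity 65 × 0.17 = 11.05
  Use of theme 66 × 0.38 = 25.08
  Presentation 90 × 0.09 = 8.1
  Execution 75 × 0.16 = 12
  Difficulty 61 × 0.2 = 12.2
Sum = 68.43
68.43 is ≥ 62 and < 84 → Proficient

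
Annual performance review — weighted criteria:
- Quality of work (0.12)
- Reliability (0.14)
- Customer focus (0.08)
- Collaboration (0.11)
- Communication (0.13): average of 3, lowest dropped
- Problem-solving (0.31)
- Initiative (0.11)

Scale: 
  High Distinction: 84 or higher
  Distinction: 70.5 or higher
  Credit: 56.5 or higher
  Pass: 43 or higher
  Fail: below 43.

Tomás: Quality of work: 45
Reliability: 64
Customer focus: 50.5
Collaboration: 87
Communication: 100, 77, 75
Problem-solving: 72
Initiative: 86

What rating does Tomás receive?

Communication: drop 75 → average of remaining 2 = 177/2 = 88.5
Weighted total:
  Quality of work 45 × 0.12 = 5.4
  Reliability 64 × 0.14 = 8.96
  Customer focus 50.5 × 0.08 = 4.04
  Collaboration 87 × 0.11 = 9.57
  Communication 88.5 × 0.13 = 11.505
  Problem-solving 72 × 0.31 = 22.32
  Initiative 86 × 0.11 = 9.46
Sum = 71.255
71.255 is ≥ 70.5 and < 84 → Distinction

Distinction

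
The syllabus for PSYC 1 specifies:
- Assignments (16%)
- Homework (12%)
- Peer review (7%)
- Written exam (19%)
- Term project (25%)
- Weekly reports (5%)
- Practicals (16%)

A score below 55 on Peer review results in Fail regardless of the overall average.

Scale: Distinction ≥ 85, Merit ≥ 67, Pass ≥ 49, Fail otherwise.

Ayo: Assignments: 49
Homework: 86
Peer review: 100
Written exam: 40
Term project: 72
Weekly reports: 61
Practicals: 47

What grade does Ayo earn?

Peer review score 100 ≥ 55: minimum met.
Weighted total:
  Assignments 49 × 0.16 = 7.84
  Homework 86 × 0.12 = 10.32
  Peer review 100 × 0.07 = 7
  Written exam 40 × 0.19 = 7.6
  Term project 72 × 0.25 = 18
  Weekly reports 61 × 0.05 = 3.05
  Practicals 47 × 0.16 = 7.52
Sum = 61.33
61.33 is ≥ 49 and < 67 → Pass

Pass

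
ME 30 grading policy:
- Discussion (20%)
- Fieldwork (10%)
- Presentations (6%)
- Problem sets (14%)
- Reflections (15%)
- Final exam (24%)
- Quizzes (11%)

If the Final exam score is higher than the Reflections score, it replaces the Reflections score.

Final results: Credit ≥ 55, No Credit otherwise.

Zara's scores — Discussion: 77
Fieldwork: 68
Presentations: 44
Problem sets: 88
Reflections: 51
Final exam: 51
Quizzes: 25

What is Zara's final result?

Final exam (51) ≤ Reflections (51), so Reflections stays at 51.
Weighted total:
  Discussion 77 × 0.2 = 15.4
  Fieldwork 68 × 0.1 = 6.8
  Presentations 44 × 0.06 = 2.64
  Problem sets 88 × 0.14 = 12.32
  Reflections 51 × 0.15 = 7.65
  Final exam 51 × 0.24 = 12.24
  Quizzes 25 × 0.11 = 2.75
Sum = 59.8
59.8 ≥ 55 → Credit

Credit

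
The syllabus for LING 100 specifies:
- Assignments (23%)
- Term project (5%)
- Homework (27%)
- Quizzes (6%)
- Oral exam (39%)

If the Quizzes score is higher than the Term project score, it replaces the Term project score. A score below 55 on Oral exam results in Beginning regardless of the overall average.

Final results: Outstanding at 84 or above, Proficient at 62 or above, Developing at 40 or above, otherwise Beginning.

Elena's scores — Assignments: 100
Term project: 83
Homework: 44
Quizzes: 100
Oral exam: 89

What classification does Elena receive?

Proficient

Quizzes (100) > Term project (83), so Term project counts as 100.
Oral exam score 89 ≥ 55: minimum met.
Weighted total:
  Assignments 100 × 0.23 = 23
  Term project 100 × 0.05 = 5
  Homework 44 × 0.27 = 11.88
  Quizzes 100 × 0.06 = 6
  Oral exam 89 × 0.39 = 34.71
Sum = 80.59
80.59 is ≥ 62 and < 84 → Proficient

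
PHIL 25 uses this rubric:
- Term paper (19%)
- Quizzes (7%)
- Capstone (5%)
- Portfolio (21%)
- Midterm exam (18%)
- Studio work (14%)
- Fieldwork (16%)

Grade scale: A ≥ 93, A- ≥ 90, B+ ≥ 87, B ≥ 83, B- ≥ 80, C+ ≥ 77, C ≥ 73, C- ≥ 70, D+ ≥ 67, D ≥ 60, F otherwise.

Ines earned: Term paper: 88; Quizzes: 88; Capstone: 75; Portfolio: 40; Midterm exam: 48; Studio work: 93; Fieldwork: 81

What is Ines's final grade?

Weighted total:
  Term paper 88 × 0.19 = 16.72
  Quizzes 88 × 0.07 = 6.16
  Capstone 75 × 0.05 = 3.75
  Portfolio 40 × 0.21 = 8.4
  Midterm exam 48 × 0.18 = 8.64
  Studio work 93 × 0.14 = 13.02
  Fieldwork 81 × 0.16 = 12.96
Sum = 69.65
69.65 is ≥ 67 and < 70 → D+

D+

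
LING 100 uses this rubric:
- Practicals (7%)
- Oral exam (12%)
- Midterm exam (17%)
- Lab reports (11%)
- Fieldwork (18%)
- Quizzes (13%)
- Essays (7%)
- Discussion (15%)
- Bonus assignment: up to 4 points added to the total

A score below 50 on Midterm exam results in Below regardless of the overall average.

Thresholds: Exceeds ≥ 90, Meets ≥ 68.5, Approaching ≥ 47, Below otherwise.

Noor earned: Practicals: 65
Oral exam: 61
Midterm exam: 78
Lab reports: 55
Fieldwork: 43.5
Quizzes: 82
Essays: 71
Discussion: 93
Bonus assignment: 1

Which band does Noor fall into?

Midterm exam score 78 ≥ 50: minimum met.
Weighted total:
  Practicals 65 × 0.07 = 4.55
  Oral exam 61 × 0.12 = 7.32
  Midterm exam 78 × 0.17 = 13.26
  Lab reports 55 × 0.11 = 6.05
  Fieldwork 43.5 × 0.18 = 7.83
  Quizzes 82 × 0.13 = 10.66
  Essays 71 × 0.07 = 4.97
  Discussion 93 × 0.15 = 13.95
Sum = 68.59
Bonus assignment: 68.59 + 1 = 69.59
69.59 is ≥ 68.5 and < 90 → Meets

Meets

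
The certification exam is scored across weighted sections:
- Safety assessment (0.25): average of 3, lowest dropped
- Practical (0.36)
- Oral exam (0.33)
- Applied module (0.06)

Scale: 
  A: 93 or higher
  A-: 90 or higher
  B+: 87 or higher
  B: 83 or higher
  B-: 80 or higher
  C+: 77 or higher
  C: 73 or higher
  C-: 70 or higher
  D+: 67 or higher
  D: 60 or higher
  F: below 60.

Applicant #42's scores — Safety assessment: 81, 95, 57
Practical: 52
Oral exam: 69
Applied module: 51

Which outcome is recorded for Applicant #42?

Safety assessment: drop 57 → average of remaining 2 = 176/2 = 88
Weighted total:
  Safety assessment 88 × 0.25 = 22
  Practical 52 × 0.36 = 18.72
  Oral exam 69 × 0.33 = 22.77
  Applied module 51 × 0.06 = 3.06
Sum = 66.55
66.55 is ≥ 60 and < 67 → D

D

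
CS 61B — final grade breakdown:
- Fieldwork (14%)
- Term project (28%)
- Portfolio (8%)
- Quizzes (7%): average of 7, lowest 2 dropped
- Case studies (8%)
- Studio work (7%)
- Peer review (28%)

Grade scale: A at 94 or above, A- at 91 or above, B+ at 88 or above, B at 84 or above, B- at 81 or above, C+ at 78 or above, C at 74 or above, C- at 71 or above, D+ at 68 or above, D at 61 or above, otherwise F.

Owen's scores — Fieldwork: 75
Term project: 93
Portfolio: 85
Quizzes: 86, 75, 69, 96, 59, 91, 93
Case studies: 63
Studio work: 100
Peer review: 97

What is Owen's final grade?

B+

Quizzes: drop 59, 69 → average of remaining 5 = 441/5 = 88.2
Weighted total:
  Fieldwork 75 × 0.14 = 10.5
  Term project 93 × 0.28 = 26.04
  Portfolio 85 × 0.08 = 6.8
  Quizzes 88.2 × 0.07 = 6.174
  Case studies 63 × 0.08 = 5.04
  Studio work 100 × 0.07 = 7
  Peer review 97 × 0.28 = 27.16
Sum = 88.714
88.714 is ≥ 88 and < 91 → B+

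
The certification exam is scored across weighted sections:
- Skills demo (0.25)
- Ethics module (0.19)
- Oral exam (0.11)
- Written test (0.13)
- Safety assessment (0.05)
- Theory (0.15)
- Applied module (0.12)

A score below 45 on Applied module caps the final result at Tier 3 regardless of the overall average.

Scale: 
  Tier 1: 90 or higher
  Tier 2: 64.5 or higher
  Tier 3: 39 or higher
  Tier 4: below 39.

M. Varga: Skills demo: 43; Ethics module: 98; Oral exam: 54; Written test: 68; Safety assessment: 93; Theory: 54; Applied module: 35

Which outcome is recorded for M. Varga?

Applied module score 35 < 45: minimum not met.
Weighted total:
  Skills demo 43 × 0.25 = 10.75
  Ethics module 98 × 0.19 = 18.62
  Oral exam 54 × 0.11 = 5.94
  Written test 68 × 0.13 = 8.84
  Safety assessment 93 × 0.05 = 4.65
  Theory 54 × 0.15 = 8.1
  Applied module 35 × 0.12 = 4.2
Sum = 61.1
61.1 would be Tier 3; cap at Tier 3 applies → Tier 3.

Tier 3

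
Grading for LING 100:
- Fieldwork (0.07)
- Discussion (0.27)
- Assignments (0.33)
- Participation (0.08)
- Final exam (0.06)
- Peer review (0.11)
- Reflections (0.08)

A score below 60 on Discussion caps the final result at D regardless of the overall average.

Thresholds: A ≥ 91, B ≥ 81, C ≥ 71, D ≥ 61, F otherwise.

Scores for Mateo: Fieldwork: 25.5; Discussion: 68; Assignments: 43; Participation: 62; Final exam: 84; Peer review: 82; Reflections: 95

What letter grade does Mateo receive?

Discussion score 68 ≥ 60: minimum met.
Weighted total:
  Fieldwork 25.5 × 0.07 = 1.785
  Discussion 68 × 0.27 = 18.36
  Assignments 43 × 0.33 = 14.19
  Participation 62 × 0.08 = 4.96
  Final exam 84 × 0.06 = 5.04
  Peer review 82 × 0.11 = 9.02
  Reflections 95 × 0.08 = 7.6
Sum = 60.955
60.955 < 61 → F

F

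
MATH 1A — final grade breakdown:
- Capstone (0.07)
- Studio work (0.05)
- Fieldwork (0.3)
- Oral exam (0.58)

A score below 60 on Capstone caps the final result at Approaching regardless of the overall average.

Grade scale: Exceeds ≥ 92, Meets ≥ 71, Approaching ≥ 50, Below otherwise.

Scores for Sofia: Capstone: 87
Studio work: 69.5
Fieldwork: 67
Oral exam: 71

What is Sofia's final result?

Approaching

Capstone score 87 ≥ 60: minimum met.
Weighted total:
  Capstone 87 × 0.07 = 6.09
  Studio work 69.5 × 0.05 = 3.475
  Fieldwork 67 × 0.3 = 20.1
  Oral exam 71 × 0.58 = 41.18
Sum = 70.845
70.845 is ≥ 50 and < 71 → Approaching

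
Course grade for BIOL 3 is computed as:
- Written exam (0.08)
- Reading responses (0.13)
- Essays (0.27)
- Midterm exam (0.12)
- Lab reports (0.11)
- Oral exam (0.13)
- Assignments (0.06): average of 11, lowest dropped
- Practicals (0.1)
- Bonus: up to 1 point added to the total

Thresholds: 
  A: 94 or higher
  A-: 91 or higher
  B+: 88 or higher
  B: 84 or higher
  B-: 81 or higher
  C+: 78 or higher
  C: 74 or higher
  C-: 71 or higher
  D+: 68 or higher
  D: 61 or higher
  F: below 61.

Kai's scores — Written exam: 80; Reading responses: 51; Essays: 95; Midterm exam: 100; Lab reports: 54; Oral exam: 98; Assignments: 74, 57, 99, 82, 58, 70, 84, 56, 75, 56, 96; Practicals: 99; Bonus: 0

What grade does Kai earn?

Assignments: drop 56 → average of remaining 10 = 751/10 = 75.1
Weighted total:
  Written exam 80 × 0.08 = 6.4
  Reading responses 51 × 0.13 = 6.63
  Essays 95 × 0.27 = 25.65
  Midterm exam 100 × 0.12 = 12
  Lab reports 54 × 0.11 = 5.94
  Oral exam 98 × 0.13 = 12.74
  Assignments 75.1 × 0.06 = 4.506
  Practicals 99 × 0.1 = 9.9
Sum = 83.766
Bonus: 83.766 + 0 = 83.766
83.766 is ≥ 81 and < 84 → B-

B-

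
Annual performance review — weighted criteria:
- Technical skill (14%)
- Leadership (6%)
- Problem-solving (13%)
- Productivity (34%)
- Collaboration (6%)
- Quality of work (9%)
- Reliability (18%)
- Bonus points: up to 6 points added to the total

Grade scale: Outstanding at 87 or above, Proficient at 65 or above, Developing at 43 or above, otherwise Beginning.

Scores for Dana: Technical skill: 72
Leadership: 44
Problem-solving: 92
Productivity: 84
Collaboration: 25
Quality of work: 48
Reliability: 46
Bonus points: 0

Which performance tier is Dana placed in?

Proficient

Weighted total:
  Technical skill 72 × 0.14 = 10.08
  Leadership 44 × 0.06 = 2.64
  Problem-solving 92 × 0.13 = 11.96
  Productivity 84 × 0.34 = 28.56
  Collaboration 25 × 0.06 = 1.5
  Quality of work 48 × 0.09 = 4.32
  Reliability 46 × 0.18 = 8.28
Sum = 67.34
Bonus points: 67.34 + 0 = 67.34
67.34 is ≥ 65 and < 87 → Proficient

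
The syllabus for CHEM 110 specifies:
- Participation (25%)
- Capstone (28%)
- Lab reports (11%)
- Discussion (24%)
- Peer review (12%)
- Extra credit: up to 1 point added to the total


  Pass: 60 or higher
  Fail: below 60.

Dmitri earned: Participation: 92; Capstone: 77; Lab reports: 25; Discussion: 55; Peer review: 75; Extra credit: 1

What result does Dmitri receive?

Pass

Weighted total:
  Participation 92 × 0.25 = 23
  Capstone 77 × 0.28 = 21.56
  Lab reports 25 × 0.11 = 2.75
  Discussion 55 × 0.24 = 13.2
  Peer review 75 × 0.12 = 9
Sum = 69.51
Extra credit: 69.51 + 1 = 70.51
70.51 ≥ 60 → Pass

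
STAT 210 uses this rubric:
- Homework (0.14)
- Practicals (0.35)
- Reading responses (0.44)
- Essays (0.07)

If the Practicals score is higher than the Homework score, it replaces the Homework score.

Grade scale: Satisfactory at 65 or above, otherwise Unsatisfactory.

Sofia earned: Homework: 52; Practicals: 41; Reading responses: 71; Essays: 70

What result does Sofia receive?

Unsatisfactory

Practicals (41) ≤ Homework (52), so Homework stays at 52.
Weighted total:
  Homework 52 × 0.14 = 7.28
  Practicals 41 × 0.35 = 14.35
  Reading responses 71 × 0.44 = 31.24
  Essays 70 × 0.07 = 4.9
Sum = 57.77
57.77 < 65 → Unsatisfactory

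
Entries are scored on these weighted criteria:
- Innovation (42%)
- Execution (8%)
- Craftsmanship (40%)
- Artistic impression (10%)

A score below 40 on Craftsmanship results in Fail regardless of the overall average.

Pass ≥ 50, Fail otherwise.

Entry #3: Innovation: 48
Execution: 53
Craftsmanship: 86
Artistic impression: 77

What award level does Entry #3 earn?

Craftsmanship score 86 ≥ 40: minimum met.
Weighted total:
  Innovation 48 × 0.42 = 20.16
  Execution 53 × 0.08 = 4.24
  Craftsmanship 86 × 0.4 = 34.4
  Artistic impression 77 × 0.1 = 7.7
Sum = 66.5
66.5 ≥ 50 → Pass

Pass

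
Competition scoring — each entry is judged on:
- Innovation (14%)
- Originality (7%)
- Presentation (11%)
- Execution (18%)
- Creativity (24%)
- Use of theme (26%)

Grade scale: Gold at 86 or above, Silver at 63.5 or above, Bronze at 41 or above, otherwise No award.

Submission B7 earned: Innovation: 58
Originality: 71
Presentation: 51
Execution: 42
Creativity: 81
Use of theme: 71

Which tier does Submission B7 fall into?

Weighted total:
  Innovation 58 × 0.14 = 8.12
  Originality 71 × 0.07 = 4.97
  Presentation 51 × 0.11 = 5.61
  Execution 42 × 0.18 = 7.56
  Creativity 81 × 0.24 = 19.44
  Use of theme 71 × 0.26 = 18.46
Sum = 64.16
64.16 is ≥ 63.5 and < 86 → Silver

Silver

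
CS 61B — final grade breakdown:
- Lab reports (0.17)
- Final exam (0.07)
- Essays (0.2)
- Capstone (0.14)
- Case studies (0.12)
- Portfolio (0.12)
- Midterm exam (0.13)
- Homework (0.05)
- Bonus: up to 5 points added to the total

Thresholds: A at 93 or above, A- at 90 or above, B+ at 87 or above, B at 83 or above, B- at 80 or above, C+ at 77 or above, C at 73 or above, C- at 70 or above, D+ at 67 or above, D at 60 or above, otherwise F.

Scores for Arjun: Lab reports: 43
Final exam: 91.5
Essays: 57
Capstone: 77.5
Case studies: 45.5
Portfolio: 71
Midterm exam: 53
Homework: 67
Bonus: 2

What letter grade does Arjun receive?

D

Weighted total:
  Lab reports 43 × 0.17 = 7.31
  Final exam 91.5 × 0.07 = 6.405
  Essays 57 × 0.2 = 11.4
  Capstone 77.5 × 0.14 = 10.85
  Case studies 45.5 × 0.12 = 5.46
  Portfolio 71 × 0.12 = 8.52
  Midterm exam 53 × 0.13 = 6.89
  Homework 67 × 0.05 = 3.35
Sum = 60.185
Bonus: 60.185 + 2 = 62.185
62.185 is ≥ 60 and < 67 → D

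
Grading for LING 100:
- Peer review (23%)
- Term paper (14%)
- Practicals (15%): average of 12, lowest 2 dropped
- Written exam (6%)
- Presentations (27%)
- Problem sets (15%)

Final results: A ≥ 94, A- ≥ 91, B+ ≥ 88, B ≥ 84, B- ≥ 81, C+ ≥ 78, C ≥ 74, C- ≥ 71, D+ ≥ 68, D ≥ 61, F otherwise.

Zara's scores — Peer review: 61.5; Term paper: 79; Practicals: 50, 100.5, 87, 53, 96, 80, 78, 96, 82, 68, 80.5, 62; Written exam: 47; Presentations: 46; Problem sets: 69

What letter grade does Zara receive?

Practicals: drop 50, 53 → average of remaining 10 = 830/10 = 83
Weighted total:
  Peer review 61.5 × 0.23 = 14.145
  Term paper 79 × 0.14 = 11.06
  Practicals 83 × 0.15 = 12.45
  Written exam 47 × 0.06 = 2.82
  Presentations 46 × 0.27 = 12.42
  Problem sets 69 × 0.15 = 10.35
Sum = 63.245
63.245 is ≥ 61 and < 68 → D

D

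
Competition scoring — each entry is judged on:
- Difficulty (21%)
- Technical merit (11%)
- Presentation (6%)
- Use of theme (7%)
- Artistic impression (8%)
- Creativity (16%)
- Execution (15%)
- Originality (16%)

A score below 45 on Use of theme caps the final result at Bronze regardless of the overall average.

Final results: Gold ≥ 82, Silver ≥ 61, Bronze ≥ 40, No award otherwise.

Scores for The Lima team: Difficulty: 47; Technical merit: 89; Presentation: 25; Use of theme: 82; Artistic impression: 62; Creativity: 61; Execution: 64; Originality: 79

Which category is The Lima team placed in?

Silver

Use of theme score 82 ≥ 45: minimum met.
Weighted total:
  Difficulty 47 × 0.21 = 9.87
  Technical merit 89 × 0.11 = 9.79
  Presentation 25 × 0.06 = 1.5
  Use of theme 82 × 0.07 = 5.74
  Artistic impression 62 × 0.08 = 4.96
  Creativity 61 × 0.16 = 9.76
  Execution 64 × 0.15 = 9.6
  Originality 79 × 0.16 = 12.64
Sum = 63.86
63.86 is ≥ 61 and < 82 → Silver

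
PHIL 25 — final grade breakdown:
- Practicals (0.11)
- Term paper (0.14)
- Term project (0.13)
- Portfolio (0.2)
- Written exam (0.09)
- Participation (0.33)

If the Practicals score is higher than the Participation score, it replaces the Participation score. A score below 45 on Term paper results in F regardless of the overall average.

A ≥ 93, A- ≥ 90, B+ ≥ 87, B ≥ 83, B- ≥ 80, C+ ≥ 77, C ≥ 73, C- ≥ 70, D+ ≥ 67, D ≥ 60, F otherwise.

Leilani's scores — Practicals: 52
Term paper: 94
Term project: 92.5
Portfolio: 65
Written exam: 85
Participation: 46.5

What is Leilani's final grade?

Practicals (52) > Participation (46.5), so Participation counts as 52.
Term paper score 94 ≥ 45: minimum met.
Weighted total:
  Practicals 52 × 0.11 = 5.72
  Term paper 94 × 0.14 = 13.16
  Term project 92.5 × 0.13 = 12.025
  Portfolio 65 × 0.2 = 13
  Written exam 85 × 0.09 = 7.65
  Participation 52 × 0.33 = 17.16
Sum = 68.715
68.715 is ≥ 67 and < 70 → D+

D+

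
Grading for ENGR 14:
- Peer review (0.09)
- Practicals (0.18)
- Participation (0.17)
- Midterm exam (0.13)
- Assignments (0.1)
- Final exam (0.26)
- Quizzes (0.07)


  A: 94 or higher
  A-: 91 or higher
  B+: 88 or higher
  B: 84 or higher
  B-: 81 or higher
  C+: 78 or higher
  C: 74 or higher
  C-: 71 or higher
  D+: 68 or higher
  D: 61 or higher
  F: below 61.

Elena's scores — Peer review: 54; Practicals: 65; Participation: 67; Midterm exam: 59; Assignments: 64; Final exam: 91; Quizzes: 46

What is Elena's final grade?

Weighted total:
  Peer review 54 × 0.09 = 4.86
  Practicals 65 × 0.18 = 11.7
  Participation 67 × 0.17 = 11.39
  Midterm exam 59 × 0.13 = 7.67
  Assignments 64 × 0.1 = 6.4
  Final exam 91 × 0.26 = 23.66
  Quizzes 46 × 0.07 = 3.22
Sum = 68.9
68.9 is ≥ 68 and < 71 → D+

D+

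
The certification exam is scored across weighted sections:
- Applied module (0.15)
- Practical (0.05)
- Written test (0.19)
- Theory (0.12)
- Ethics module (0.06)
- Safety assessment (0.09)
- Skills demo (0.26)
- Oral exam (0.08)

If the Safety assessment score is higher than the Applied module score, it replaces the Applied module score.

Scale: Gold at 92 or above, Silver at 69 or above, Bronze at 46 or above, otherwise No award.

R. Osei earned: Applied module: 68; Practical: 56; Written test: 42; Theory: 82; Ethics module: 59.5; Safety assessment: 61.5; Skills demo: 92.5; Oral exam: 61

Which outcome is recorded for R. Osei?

Safety assessment (61.5) ≤ Applied module (68), so Applied module stays at 68.
Weighted total:
  Applied module 68 × 0.15 = 10.2
  Practical 56 × 0.05 = 2.8
  Written test 42 × 0.19 = 7.98
  Theory 82 × 0.12 = 9.84
  Ethics module 59.5 × 0.06 = 3.57
  Safety assessment 61.5 × 0.09 = 5.535
  Skills demo 92.5 × 0.26 = 24.05
  Oral exam 61 × 0.08 = 4.88
Sum = 68.855
68.855 is ≥ 46 and < 69 → Bronze

Bronze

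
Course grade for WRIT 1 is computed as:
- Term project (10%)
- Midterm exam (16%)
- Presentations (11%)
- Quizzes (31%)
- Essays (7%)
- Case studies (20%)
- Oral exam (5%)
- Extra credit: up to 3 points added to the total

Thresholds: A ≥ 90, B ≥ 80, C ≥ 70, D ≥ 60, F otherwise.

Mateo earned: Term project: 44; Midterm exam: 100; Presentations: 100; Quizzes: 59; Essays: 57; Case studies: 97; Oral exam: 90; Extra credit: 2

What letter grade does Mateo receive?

Weighted total:
  Term project 44 × 0.1 = 4.4
  Midterm exam 100 × 0.16 = 16
  Presentations 100 × 0.11 = 11
  Quizzes 59 × 0.31 = 18.29
  Essays 57 × 0.07 = 3.99
  Case studies 97 × 0.2 = 19.4
  Oral exam 90 × 0.05 = 4.5
Sum = 77.58
Extra credit: 77.58 + 2 = 79.58
79.58 is ≥ 70 and < 80 → C

C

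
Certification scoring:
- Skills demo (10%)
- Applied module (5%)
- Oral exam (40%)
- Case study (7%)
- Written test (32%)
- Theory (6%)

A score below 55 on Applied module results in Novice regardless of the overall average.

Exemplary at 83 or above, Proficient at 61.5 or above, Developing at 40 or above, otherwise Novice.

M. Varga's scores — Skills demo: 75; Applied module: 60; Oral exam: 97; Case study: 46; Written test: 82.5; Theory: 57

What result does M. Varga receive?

Proficient

Applied module score 60 ≥ 55: minimum met.
Weighted total:
  Skills demo 75 × 0.1 = 7.5
  Applied module 60 × 0.05 = 3
  Oral exam 97 × 0.4 = 38.8
  Case study 46 × 0.07 = 3.22
  Written test 82.5 × 0.32 = 26.4
  Theory 57 × 0.06 = 3.42
Sum = 82.34
82.34 is ≥ 61.5 and < 83 → Proficient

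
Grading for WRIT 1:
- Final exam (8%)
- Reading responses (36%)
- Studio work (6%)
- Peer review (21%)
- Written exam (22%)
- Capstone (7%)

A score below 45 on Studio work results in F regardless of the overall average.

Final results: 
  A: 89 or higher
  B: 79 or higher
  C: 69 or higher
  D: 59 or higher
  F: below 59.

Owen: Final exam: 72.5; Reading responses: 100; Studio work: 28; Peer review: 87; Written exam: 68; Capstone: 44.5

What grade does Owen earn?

F

Studio work score 28 < 45: minimum not met.
Weighted total:
  Final exam 72.5 × 0.08 = 5.8
  Reading responses 100 × 0.36 = 36
  Studio work 28 × 0.06 = 1.68
  Peer review 87 × 0.21 = 18.27
  Written exam 68 × 0.22 = 14.96
  Capstone 44.5 × 0.07 = 3.115
Sum = 79.825
Because the Studio work minimum was not met, the result is F.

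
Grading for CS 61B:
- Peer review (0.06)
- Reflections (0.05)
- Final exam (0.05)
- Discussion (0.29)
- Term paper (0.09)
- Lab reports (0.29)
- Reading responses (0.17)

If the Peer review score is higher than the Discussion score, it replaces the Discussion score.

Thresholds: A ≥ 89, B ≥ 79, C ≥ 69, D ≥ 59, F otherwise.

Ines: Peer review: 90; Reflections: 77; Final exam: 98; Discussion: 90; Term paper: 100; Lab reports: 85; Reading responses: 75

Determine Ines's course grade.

Peer review (90) ≤ Discussion (90), so Discussion stays at 90.
Weighted total:
  Peer review 90 × 0.06 = 5.4
  Reflections 77 × 0.05 = 3.85
  Final exam 98 × 0.05 = 4.9
  Discussion 90 × 0.29 = 26.1
  Term paper 100 × 0.09 = 9
  Lab reports 85 × 0.29 = 24.65
  Reading responses 75 × 0.17 = 12.75
Sum = 86.65
86.65 is ≥ 79 and < 89 → B

B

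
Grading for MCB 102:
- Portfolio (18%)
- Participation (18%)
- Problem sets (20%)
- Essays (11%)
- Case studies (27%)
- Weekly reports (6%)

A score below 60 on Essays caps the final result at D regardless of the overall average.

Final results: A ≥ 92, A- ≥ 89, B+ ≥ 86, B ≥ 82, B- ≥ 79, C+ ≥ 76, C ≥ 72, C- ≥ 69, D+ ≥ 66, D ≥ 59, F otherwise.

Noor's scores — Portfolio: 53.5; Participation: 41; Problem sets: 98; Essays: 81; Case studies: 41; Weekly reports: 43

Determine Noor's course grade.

Essays score 81 ≥ 60: minimum met.
Weighted total:
  Portfolio 53.5 × 0.18 = 9.63
  Participation 41 × 0.18 = 7.38
  Problem sets 98 × 0.2 = 19.6
  Essays 81 × 0.11 = 8.91
  Case studies 41 × 0.27 = 11.07
  Weekly reports 43 × 0.06 = 2.58
Sum = 59.17
59.17 is ≥ 59 and < 66 → D

D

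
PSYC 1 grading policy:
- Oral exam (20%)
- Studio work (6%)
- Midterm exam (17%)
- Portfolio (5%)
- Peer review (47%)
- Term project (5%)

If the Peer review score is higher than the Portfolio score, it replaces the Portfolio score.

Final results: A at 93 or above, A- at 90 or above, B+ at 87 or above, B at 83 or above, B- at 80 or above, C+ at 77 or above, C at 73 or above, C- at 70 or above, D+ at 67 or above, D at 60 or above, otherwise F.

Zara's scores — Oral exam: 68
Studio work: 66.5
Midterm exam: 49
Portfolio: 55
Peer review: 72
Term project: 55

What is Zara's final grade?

Peer review (72) > Portfolio (55), so Portfolio counts as 72.
Weighted total:
  Oral exam 68 × 0.2 = 13.6
  Studio work 66.5 × 0.06 = 3.99
  Midterm exam 49 × 0.17 = 8.33
  Portfolio 72 × 0.05 = 3.6
  Peer review 72 × 0.47 = 33.84
  Term project 55 × 0.05 = 2.75
Sum = 66.11
66.11 is ≥ 60 and < 67 → D

D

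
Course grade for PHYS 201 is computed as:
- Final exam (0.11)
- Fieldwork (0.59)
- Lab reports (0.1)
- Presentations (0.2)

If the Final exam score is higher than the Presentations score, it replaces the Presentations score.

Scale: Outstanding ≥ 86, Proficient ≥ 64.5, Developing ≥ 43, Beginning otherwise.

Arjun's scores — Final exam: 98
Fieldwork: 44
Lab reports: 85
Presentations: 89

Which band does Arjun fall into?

Final exam (98) > Presentations (89), so Presentations counts as 98.
Weighted total:
  Final exam 98 × 0.11 = 10.78
  Fieldwork 44 × 0.59 = 25.96
  Lab reports 85 × 0.1 = 8.5
  Presentations 98 × 0.2 = 19.6
Sum = 64.84
64.84 is ≥ 64.5 and < 86 → Proficient

Proficient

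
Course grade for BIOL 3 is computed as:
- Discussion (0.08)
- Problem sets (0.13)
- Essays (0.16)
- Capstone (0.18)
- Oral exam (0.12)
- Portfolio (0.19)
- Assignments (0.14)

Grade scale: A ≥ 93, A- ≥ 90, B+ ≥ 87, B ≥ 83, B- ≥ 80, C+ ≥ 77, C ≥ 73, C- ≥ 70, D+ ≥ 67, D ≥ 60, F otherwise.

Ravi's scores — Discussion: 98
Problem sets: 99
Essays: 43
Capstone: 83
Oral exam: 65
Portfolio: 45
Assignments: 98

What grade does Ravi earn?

Weighted total:
  Discussion 98 × 0.08 = 7.84
  Problem sets 99 × 0.13 = 12.87
  Essays 43 × 0.16 = 6.88
  Capstone 83 × 0.18 = 14.94
  Oral exam 65 × 0.12 = 7.8
  Portfolio 45 × 0.19 = 8.55
  Assignments 98 × 0.14 = 13.72
Sum = 72.6
72.6 is ≥ 70 and < 73 → C-

C-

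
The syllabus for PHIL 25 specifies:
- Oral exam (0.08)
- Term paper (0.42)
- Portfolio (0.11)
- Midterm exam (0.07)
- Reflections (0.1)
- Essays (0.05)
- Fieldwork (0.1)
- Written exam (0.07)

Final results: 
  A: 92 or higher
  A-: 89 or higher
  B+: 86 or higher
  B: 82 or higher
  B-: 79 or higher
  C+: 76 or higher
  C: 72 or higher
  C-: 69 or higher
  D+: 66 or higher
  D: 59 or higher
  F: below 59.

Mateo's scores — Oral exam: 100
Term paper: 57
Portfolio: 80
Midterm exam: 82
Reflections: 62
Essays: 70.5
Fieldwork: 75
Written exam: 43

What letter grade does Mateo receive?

D+

Weighted total:
  Oral exam 100 × 0.08 = 8
  Term paper 57 × 0.42 = 23.94
  Portfolio 80 × 0.11 = 8.8
  Midterm exam 82 × 0.07 = 5.74
  Reflections 62 × 0.1 = 6.2
  Essays 70.5 × 0.05 = 3.525
  Fieldwork 75 × 0.1 = 7.5
  Written exam 43 × 0.07 = 3.01
Sum = 66.715
66.715 is ≥ 66 and < 69 → D+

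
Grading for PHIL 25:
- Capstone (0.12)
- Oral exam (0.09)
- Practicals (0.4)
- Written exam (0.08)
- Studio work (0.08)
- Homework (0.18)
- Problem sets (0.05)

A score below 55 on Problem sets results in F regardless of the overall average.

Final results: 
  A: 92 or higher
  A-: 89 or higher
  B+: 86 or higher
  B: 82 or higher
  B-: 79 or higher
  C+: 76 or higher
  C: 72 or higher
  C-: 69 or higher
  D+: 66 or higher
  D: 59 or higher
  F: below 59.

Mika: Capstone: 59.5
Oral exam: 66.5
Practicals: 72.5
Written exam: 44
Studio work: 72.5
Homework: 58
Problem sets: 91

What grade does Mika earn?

Problem sets score 91 ≥ 55: minimum met.
Weighted total:
  Capstone 59.5 × 0.12 = 7.14
  Oral exam 66.5 × 0.09 = 5.985
  Practicals 72.5 × 0.4 = 29
  Written exam 44 × 0.08 = 3.52
  Studio work 72.5 × 0.08 = 5.8
  Homework 58 × 0.18 = 10.44
  Problem sets 91 × 0.05 = 4.55
Sum = 66.435
66.435 is ≥ 66 and < 69 → D+

D+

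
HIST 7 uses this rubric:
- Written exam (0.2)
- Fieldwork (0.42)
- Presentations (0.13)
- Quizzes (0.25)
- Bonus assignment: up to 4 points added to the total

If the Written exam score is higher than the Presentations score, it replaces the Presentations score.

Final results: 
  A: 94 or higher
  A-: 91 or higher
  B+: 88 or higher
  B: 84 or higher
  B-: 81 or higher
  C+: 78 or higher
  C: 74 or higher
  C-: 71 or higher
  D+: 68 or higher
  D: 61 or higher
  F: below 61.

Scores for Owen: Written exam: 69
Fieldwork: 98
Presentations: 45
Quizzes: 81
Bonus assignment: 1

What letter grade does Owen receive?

B

Written exam (69) > Presentations (45), so Presentations counts as 69.
Weighted total:
  Written exam 69 × 0.2 = 13.8
  Fieldwork 98 × 0.42 = 41.16
  Presentations 69 × 0.13 = 8.97
  Quizzes 81 × 0.25 = 20.25
Sum = 84.18
Bonus assignment: 84.18 + 1 = 85.18
85.18 is ≥ 84 and < 88 → B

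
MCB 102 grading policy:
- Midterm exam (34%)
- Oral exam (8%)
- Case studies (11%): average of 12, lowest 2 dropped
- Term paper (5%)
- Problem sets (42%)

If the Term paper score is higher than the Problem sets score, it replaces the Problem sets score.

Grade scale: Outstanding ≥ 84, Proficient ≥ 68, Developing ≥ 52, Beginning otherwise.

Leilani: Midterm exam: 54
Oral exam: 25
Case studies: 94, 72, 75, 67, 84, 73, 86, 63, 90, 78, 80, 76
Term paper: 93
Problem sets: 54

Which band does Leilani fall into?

Proficient

Case studies: drop 63, 67 → average of remaining 10 = 808/10 = 80.8
Term paper (93) > Problem sets (54), so Problem sets counts as 93.
Weighted total:
  Midterm exam 54 × 0.34 = 18.36
  Oral exam 25 × 0.08 = 2
  Case studies 80.8 × 0.11 = 8.888
  Term paper 93 × 0.05 = 4.65
  Problem sets 93 × 0.42 = 39.06
Sum = 72.958
72.958 is ≥ 68 and < 84 → Proficient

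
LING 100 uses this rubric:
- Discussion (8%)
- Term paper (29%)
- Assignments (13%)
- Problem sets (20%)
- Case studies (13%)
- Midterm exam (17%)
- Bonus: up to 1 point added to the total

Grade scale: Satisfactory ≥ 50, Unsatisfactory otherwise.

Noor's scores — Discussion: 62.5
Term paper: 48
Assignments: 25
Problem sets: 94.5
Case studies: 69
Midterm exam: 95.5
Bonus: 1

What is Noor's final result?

Satisfactory

Weighted total:
  Discussion 62.5 × 0.08 = 5
  Term paper 48 × 0.29 = 13.92
  Assignments 25 × 0.13 = 3.25
  Problem sets 94.5 × 0.2 = 18.9
  Case studies 69 × 0.13 = 8.97
  Midterm exam 95.5 × 0.17 = 16.235
Sum = 66.275
Bonus: 66.275 + 1 = 67.275
67.275 ≥ 50 → Satisfactory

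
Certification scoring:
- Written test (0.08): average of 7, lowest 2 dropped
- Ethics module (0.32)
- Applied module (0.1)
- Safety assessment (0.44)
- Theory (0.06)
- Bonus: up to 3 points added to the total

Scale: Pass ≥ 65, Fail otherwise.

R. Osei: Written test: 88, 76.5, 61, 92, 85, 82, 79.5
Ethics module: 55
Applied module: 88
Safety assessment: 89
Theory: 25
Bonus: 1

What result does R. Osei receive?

Pass

Written test: drop 61, 76.5 → average of remaining 5 = 426.5/5 = 85.3
Weighted total:
  Written test 85.3 × 0.08 = 6.824
  Ethics module 55 × 0.32 = 17.6
  Applied module 88 × 0.1 = 8.8
  Safety assessment 89 × 0.44 = 39.16
  Theory 25 × 0.06 = 1.5
Sum = 73.884
Bonus: 73.884 + 1 = 74.884
74.884 ≥ 65 → Pass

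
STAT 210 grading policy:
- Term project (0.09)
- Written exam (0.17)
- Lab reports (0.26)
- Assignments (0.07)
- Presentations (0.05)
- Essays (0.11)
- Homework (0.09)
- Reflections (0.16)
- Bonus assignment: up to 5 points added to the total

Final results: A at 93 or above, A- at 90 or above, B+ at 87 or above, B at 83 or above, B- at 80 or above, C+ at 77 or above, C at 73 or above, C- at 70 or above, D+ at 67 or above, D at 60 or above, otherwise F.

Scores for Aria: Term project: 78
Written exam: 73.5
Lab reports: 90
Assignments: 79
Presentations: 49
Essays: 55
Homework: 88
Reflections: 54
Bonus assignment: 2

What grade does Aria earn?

C

Weighted total:
  Term project 78 × 0.09 = 7.02
  Written exam 73.5 × 0.17 = 12.495
  Lab reports 90 × 0.26 = 23.4
  Assignments 79 × 0.07 = 5.53
  Presentations 49 × 0.05 = 2.45
  Essays 55 × 0.11 = 6.05
  Homework 88 × 0.09 = 7.92
  Reflections 54 × 0.16 = 8.64
Sum = 73.505
Bonus assignment: 73.505 + 2 = 75.505
75.505 is ≥ 73 and < 77 → C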